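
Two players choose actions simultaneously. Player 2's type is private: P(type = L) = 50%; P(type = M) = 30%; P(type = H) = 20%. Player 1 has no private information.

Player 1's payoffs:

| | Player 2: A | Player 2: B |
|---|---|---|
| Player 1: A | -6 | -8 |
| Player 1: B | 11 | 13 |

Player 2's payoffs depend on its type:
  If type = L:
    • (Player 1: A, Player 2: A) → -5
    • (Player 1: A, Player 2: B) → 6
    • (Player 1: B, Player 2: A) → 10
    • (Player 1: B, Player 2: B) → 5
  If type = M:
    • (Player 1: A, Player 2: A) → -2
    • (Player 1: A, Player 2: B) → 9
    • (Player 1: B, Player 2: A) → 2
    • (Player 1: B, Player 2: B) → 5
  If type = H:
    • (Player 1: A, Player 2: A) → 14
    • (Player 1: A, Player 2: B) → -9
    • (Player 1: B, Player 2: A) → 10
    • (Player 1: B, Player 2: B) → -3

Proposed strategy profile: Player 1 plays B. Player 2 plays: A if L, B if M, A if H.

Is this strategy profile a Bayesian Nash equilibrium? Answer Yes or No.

A profile is a BNE iff every type of every player is best-responding given beliefs about the other side.
Player 1 plays B: E[B] = 0.5·(11) + 0.3·(13) + 0.2·(11) = 11.6; E[A] = -6.6. Best-responding. ✓
Player 2 (type L), facing B: A gives 10, B gives 5. Proposed A is best. ✓
Player 2 (type M), facing B: A gives 2, B gives 5. Proposed B is best. ✓
Player 2 (type H), facing B: A gives 10, B gives -3. Proposed A is best. ✓

Yes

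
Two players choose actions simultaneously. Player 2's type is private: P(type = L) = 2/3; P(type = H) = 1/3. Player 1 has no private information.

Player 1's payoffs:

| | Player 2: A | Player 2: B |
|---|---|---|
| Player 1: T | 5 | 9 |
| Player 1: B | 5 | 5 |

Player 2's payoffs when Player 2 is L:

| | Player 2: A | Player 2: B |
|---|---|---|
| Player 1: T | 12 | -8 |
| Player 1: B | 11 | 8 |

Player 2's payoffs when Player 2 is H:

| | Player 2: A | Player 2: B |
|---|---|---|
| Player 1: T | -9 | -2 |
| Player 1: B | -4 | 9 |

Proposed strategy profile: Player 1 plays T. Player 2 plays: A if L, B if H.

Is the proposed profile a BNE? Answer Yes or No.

Player 1 plays T: E[T] = 2/3·(5) + 1/3·(9) = 19/3; E[B] = 5. Best-responding. ✓
Player 2 (type L), facing T: A gives 12, B gives -8. Proposed A is best. ✓
Player 2 (type H), facing T: A gives -9, B gives -2. Proposed B is best. ✓

Yes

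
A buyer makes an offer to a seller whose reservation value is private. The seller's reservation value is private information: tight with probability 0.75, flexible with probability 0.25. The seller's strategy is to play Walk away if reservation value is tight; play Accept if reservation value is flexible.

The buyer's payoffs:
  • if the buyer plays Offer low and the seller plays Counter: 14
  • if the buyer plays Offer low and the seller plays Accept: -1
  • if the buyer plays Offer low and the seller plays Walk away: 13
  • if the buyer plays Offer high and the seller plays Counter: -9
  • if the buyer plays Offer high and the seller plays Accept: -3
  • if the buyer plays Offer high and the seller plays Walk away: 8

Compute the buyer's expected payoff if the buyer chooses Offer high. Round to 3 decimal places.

5.250

Take the expectation over the seller's reservation value, weighting each type's action by its prior probability.
E[Offer high] = 0.75·8 + 0.25·(-3) = 6 + (-0.75) = 5.25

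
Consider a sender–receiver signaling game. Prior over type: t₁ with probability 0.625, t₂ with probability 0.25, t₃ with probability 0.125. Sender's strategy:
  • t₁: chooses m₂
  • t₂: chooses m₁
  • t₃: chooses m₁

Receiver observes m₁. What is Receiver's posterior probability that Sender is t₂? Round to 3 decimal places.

P(m₁) = 0.625·0 + 0.25·1 + 0.125·1 = 0.375
P(t₂ | m₁) = (0.25·1) / 0.375 = 0.25 / 0.375 = 0.666667

0.667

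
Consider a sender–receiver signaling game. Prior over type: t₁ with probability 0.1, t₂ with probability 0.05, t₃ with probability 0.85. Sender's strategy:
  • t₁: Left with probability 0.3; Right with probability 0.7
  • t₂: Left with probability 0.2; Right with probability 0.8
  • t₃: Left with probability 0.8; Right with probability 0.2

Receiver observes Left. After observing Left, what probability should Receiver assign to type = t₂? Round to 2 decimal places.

P(Left) = 0.1·0.3 + 0.05·0.2 + 0.85·0.8 = 0.72
P(t₂ | Left) = (0.05·0.2) / 0.72 = 0.01 / 0.72 = 0.0138889

0.01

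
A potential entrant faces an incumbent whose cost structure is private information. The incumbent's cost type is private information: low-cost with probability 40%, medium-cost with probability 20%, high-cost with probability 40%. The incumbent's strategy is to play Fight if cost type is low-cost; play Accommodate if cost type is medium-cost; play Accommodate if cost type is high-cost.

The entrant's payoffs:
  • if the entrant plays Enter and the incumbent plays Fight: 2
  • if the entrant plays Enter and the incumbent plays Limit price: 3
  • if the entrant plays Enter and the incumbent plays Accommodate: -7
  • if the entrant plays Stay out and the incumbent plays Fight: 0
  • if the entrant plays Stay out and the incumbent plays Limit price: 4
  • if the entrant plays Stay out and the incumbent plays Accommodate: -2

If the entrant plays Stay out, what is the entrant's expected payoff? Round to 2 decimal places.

E[Stay out] = 0.4·0 + 0.2·(-2) + 0.4·(-2) = 0 + (-0.4) + (-0.8) = -1.2

-1.20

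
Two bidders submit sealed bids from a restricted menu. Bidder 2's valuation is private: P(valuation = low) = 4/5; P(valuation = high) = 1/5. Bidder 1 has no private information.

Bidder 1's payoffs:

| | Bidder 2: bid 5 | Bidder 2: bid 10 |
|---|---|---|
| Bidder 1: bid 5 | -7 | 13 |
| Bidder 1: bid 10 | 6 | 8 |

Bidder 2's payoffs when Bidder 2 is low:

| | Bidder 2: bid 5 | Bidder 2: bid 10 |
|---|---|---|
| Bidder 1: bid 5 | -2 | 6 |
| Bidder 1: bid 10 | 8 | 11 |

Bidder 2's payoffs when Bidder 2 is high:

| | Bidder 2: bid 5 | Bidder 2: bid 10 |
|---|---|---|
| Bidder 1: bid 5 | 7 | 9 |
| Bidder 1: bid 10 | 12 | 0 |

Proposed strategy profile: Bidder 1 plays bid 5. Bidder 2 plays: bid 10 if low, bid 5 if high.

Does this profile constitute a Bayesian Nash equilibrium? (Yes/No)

Bidder 1 plays bid 5: E[bid 5] = 4/5·(13) + 1/5·(-7) = 9; E[bid 10] = 38/5. Best-responding. ✓
Bidder 2 (valuation low), facing bid 5: bid 5 gives -2, bid 10 gives 6. Proposed bid 10 is best. ✓
Bidder 2 (valuation high), facing bid 5: bid 5 gives 7, bid 10 gives 9. Proposed bid 5 is not best — profitable deviation exists. ✗

No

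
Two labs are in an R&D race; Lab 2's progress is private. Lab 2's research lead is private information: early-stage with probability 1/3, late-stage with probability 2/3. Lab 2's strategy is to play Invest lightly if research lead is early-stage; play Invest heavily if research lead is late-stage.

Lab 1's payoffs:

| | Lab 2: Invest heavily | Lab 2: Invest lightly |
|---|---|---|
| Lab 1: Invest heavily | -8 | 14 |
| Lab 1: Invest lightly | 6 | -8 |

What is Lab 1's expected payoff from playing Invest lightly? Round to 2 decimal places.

Take the expectation over Lab 2's research lead, weighting each type's action by its prior probability.
E[Invest lightly] = 1/3·(-8) + 2/3·6 = (-8/3) + 4 = 4/3

1.33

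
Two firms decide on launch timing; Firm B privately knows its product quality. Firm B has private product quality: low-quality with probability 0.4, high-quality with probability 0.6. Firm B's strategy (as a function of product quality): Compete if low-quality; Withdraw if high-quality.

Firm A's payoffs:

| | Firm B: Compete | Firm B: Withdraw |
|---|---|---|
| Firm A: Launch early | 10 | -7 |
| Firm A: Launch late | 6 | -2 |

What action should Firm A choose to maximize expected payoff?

E[Launch early] = 0.4·(10) + 0.6·(-7) = -0.2
E[Launch late] = 0.4·(6) + 0.6·(-2) = 1.2
Best response: Launch late (1.2 is the largest).

Launch late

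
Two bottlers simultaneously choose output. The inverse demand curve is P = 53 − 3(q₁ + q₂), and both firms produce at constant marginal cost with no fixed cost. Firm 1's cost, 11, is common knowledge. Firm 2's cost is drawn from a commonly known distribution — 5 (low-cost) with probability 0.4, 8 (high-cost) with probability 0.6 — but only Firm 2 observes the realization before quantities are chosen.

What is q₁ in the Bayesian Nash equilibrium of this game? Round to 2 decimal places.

Firm 2 with cost c maximizes (53 − 3(q₁+q₂) − c)·q₂, giving q₂(c) = (53 − c − 3q₁)/6.
E[c₂] = 0.4·5 + 0.6·8 = 6.8
Firm 1's FOC against E[q₂] yields q₁ = (53 − 2·11 + E[c₂])/9 = (53 − 22 + 6.8)/9 = 4.2.

4.20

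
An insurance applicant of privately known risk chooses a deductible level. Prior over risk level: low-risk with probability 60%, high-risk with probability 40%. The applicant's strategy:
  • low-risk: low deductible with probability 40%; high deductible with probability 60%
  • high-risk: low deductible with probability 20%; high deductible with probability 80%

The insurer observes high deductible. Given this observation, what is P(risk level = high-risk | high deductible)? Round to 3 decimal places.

0.471

P(high deductible) = 0.6·0.6 + 0.4·0.8 = 0.68
P(high-risk | high deductible) = (0.4·0.8) / 0.68 = 0.32 / 0.68 = 0.470588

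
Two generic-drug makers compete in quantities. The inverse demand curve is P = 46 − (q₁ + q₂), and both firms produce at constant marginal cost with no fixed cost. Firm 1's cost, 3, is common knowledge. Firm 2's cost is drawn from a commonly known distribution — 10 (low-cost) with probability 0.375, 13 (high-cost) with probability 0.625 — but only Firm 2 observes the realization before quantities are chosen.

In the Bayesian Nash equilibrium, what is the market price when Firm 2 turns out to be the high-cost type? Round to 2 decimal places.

20.85

Type-c best response for Firm 2: q₂(c) = (46 − c)/2 − q₁/2.
Firm 1 maximizes expected profit; its first-order condition is 46 − 2q₁ − E[q₂] − 3 = 0.
Substituting E[q₂] and solving: E[c₂] = 11.875, so q₁ = (46 − 2·3 + 11.875)/3 = 17.2917.
q₂(high-cost) = 7.85417, so P = 46 − (17.2917 + 7.85417) = 20.8542.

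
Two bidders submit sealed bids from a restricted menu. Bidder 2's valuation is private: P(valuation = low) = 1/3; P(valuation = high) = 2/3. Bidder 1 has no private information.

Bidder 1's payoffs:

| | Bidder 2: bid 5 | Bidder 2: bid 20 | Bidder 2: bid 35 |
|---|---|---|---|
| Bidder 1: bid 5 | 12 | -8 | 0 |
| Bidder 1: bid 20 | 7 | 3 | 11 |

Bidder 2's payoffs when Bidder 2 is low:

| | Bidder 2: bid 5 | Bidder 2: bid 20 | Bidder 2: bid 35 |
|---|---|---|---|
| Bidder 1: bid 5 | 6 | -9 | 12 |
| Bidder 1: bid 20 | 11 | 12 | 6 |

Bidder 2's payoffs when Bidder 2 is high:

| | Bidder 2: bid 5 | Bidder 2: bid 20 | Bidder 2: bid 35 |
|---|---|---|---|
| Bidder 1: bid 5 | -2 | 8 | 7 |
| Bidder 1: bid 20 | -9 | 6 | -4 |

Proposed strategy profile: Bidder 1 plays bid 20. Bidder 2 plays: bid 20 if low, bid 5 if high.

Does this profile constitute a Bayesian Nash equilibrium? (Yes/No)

No

Bidder 1 plays bid 20: E[bid 20] = 1/3·(3) + 2/3·(7) = 17/3; E[bid 5] = 16/3. Best-responding. ✓
Bidder 2 (valuation low), facing bid 20: bid 5 gives 11, bid 20 gives 12, bid 35 gives 6. Proposed bid 20 is best. ✓
Bidder 2 (valuation high), facing bid 20: bid 5 gives -9, bid 20 gives 6, bid 35 gives -4. Proposed bid 5 is not best — profitable deviation exists. ✗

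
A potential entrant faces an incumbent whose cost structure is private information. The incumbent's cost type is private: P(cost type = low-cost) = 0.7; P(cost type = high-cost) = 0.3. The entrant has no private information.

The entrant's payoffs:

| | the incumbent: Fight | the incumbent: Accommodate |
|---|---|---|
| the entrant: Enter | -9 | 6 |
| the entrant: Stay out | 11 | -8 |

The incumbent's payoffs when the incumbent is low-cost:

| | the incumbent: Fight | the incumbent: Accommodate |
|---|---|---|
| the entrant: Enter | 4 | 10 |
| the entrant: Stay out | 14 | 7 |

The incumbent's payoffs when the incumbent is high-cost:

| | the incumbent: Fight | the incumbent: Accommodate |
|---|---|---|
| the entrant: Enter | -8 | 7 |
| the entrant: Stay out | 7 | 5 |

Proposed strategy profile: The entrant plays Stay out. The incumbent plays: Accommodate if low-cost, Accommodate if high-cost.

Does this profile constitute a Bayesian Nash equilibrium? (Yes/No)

The entrant plays Stay out: E[Stay out] = 0.7·(-8) + 0.3·(-8) = -8; E[Enter] = 6. Not best-responding. ✗
The incumbent (cost type low-cost), facing Stay out: Fight gives 14, Accommodate gives 7. Proposed Accommodate is not best — profitable deviation exists. ✗
The incumbent (cost type high-cost), facing Stay out: Fight gives 7, Accommodate gives 5. Proposed Accommodate is not best — profitable deviation exists. ✗

No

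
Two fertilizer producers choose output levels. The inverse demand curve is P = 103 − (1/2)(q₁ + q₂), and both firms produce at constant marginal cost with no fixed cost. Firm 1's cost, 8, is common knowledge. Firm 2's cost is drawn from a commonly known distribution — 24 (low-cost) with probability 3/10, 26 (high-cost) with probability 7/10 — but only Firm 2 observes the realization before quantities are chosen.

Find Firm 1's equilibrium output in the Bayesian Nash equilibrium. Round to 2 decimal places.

Type-c best response for Firm 2: q₂(c) = (103 − c) − q₁/2.
Firm 1 maximizes expected profit; its first-order condition is 103 − q₁ − (1/2)E[q₂] − 8 = 0.
Substituting E[q₂] and solving: E[c₂] = 25.4, so q₁ = (103 − 2·8 + 25.4)/(3/2) = 74.9333.

74.93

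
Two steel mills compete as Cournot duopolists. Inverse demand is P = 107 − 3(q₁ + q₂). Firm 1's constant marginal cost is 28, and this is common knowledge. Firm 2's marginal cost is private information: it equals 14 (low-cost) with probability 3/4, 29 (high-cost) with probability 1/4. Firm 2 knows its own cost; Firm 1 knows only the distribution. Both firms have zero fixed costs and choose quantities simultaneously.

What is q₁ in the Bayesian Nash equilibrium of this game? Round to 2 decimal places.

7.64

Type-c best response for Firm 2: q₂(c) = (107 − c)/6 − q₁/2.
Firm 1 maximizes expected profit; its first-order condition is 107 − 6q₁ − 3E[q₂] − 28 = 0.
Substituting E[q₂] and solving: E[c₂] = 17.75, so q₁ = (107 − 2·28 + 17.75)/9 = 7.63889.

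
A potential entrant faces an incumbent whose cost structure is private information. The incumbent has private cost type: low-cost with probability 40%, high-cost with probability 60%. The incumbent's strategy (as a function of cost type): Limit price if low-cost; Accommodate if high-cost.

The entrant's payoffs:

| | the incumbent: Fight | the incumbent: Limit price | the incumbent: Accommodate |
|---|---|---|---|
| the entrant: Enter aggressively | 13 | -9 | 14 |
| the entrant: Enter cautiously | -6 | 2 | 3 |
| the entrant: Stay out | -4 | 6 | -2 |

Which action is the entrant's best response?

Enter aggressively

Compute the entrant's expected payoff for each action, taking the expectation over the incumbent's type.
E[Enter aggressively] = 0.4·(-9) + 0.6·(14) = 4.8
E[Enter cautiously] = 0.4·(2) + 0.6·(3) = 2.6
E[Stay out] = 0.4·(6) + 0.6·(-2) = 1.2
Best response: Enter aggressively (4.8 is the largest).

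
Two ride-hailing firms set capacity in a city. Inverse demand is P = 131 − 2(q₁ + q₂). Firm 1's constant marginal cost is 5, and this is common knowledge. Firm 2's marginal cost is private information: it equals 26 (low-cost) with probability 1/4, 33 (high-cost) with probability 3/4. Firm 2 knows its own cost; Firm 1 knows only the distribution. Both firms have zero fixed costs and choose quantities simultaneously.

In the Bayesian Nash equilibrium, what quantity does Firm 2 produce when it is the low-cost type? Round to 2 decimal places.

Type-c best response for Firm 2: q₂(c) = (131 − c)/4 − q₁/2.
Firm 1 maximizes expected profit; its first-order condition is 131 − 4q₁ − 2E[q₂] − 5 = 0.
Substituting E[q₂] and solving: E[c₂] = 31.25, so q₁ = (131 − 2·5 + 31.25)/6 = 25.375.
q₂(low-cost) = (131 − 26 − 2·25.375)/4 = 13.5625.

13.56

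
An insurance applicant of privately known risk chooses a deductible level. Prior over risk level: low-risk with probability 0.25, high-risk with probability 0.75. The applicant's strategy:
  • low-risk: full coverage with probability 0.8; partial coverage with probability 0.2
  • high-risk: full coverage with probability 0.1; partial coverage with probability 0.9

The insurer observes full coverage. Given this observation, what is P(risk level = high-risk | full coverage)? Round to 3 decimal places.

0.273

P(full coverage) = 0.25·0.8 + 0.75·0.1 = 0.275
P(high-risk | full coverage) = (0.75·0.1) / 0.275 = 0.075 / 0.275 = 0.272727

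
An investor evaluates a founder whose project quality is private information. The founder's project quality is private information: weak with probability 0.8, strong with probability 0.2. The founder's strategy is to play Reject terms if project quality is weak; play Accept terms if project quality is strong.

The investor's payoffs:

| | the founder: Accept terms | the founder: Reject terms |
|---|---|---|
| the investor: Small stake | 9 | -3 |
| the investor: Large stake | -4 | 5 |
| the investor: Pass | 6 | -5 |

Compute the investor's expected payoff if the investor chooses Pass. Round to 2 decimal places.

E[Pass] = 0.8·(-5) + 0.2·6 = (-4) + 1.2 = -2.8

-2.80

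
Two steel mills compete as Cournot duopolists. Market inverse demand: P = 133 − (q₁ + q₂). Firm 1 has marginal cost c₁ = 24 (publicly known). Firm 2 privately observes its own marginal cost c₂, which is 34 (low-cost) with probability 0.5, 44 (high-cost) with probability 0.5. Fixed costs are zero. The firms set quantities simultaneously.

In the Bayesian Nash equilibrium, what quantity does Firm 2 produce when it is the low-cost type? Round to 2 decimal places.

Each type of Firm 2 best-responds to q₁; Firm 1 best-responds to the expected q₂ over Firm 2's types.
Firm 2 with cost c maximizes (133 − (q₁+q₂) − c)·q₂, giving q₂(c) = (133 − c − q₁)/2.
E[c₂] = 0.5·34 + 0.5·44 = 39
Firm 1's FOC against E[q₂] yields q₁ = (133 − 2·24 + E[c₂])/3 = (133 − 48 + 39)/3 = 41.3333.
q₂(low-cost) = (133 − 34 − 41.3333)/2 = 28.8333.

28.83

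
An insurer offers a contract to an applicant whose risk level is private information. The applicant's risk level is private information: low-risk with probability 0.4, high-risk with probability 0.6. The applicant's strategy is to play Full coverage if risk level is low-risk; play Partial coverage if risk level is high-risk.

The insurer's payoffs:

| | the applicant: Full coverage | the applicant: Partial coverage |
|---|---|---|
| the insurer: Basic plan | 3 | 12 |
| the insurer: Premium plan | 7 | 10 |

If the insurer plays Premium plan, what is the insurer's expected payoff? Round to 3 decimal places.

8.800

E[Premium plan] = 0.4·7 + 0.6·10 = 2.8 + 6 = 8.8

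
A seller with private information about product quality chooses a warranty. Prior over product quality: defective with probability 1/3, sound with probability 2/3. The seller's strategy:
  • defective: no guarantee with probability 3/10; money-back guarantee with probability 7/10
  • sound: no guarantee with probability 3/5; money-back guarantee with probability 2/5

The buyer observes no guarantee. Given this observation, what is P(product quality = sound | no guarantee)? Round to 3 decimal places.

0.800

P(no guarantee) = (1/3)·(3/10) + (2/3)·(3/5) = 1/2
P(sound | no guarantee) = ((2/3)·(3/5)) / (1/2) = (2/5) / (1/2) = 4/5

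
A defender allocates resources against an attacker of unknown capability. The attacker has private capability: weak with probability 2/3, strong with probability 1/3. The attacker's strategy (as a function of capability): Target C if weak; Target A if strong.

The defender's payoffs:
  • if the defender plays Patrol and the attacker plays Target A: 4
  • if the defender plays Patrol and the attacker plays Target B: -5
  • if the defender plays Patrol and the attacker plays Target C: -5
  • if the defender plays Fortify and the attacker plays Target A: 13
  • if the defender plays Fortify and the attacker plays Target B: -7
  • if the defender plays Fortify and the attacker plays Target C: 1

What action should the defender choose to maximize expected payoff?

E[Patrol] = 2/3·(-5) + 1/3·(4) = -2
E[Fortify] = 2/3·(1) + 1/3·(13) = 5
Best response: Fortify (5 is the largest).

Fortify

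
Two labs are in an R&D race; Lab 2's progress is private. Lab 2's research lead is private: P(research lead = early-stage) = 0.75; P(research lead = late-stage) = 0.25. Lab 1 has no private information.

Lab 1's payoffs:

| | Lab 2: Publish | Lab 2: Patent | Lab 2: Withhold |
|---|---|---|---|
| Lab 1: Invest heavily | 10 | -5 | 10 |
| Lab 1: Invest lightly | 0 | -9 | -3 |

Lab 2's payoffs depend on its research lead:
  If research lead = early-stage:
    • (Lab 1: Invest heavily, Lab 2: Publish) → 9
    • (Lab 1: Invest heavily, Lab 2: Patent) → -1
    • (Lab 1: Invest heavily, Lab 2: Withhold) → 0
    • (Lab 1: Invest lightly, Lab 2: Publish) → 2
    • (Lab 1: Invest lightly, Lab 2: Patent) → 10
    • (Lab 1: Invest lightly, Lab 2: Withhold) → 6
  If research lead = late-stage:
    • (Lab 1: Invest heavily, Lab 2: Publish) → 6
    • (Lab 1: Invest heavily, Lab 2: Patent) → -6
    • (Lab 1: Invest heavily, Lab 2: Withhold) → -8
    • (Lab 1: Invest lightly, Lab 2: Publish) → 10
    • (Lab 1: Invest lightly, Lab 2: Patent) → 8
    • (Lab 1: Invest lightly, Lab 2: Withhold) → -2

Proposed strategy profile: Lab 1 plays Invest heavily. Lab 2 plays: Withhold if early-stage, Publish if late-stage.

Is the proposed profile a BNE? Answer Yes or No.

Lab 1 plays Invest heavily: E[Invest heavily] = 0.75·(10) + 0.25·(10) = 10; E[Invest lightly] = -2.25. Best-responding. ✓
Lab 2 (research lead early-stage), facing Invest heavily: Publish gives 9, Patent gives -1, Withhold gives 0. Proposed Withhold is not best — profitable deviation exists. ✗
Lab 2 (research lead late-stage), facing Invest heavily: Publish gives 6, Patent gives -6, Withhold gives -8. Proposed Publish is best. ✓

No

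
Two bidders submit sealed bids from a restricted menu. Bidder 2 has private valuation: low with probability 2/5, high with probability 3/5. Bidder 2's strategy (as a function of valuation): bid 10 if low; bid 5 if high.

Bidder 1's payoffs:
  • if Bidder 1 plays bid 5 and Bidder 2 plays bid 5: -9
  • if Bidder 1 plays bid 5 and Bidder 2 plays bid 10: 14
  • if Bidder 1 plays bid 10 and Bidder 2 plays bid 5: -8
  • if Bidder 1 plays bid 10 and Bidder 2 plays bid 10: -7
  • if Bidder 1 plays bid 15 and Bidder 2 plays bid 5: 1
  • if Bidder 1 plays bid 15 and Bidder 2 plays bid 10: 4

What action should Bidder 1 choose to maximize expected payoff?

bid 15

Compute Bidder 1's expected payoff for each action, taking the expectation over Bidder 2's type.
E[bid 5] = 2/5·(14) + 3/5·(-9) = 1/5
E[bid 10] = 2/5·(-7) + 3/5·(-8) = -38/5
E[bid 15] = 2/5·(4) + 3/5·(1) = 11/5
Best response: bid 15 (11/5 is the largest).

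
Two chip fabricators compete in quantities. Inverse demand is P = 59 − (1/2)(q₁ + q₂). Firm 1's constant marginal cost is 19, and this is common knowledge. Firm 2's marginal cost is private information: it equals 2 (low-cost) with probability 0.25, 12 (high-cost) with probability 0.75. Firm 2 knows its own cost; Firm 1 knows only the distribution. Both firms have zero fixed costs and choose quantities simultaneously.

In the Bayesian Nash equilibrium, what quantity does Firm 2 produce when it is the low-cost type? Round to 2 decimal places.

46.83

Type-c best response for Firm 2: q₂(c) = (59 − c) − q₁/2.
Firm 1 maximizes expected profit; its first-order condition is 59 − q₁ − (1/2)E[q₂] − 19 = 0.
Substituting E[q₂] and solving: E[c₂] = 9.5, so q₁ = (59 − 2·19 + 9.5)/(3/2) = 20.3333.
q₂(low-cost) = (59 − 2 − (1/2)·20.3333) = 46.8333.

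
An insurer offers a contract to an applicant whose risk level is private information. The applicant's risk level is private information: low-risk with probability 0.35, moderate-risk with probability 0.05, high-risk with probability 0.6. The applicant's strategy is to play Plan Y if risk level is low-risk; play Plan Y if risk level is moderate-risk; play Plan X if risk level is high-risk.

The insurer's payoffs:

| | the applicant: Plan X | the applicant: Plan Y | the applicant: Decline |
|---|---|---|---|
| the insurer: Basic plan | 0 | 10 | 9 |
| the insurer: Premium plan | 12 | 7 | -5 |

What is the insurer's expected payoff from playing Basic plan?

4

E[Basic plan] = 0.35·10 + 0.05·10 + 0.6·0 = 3.5 + 0.5 + 0 = 4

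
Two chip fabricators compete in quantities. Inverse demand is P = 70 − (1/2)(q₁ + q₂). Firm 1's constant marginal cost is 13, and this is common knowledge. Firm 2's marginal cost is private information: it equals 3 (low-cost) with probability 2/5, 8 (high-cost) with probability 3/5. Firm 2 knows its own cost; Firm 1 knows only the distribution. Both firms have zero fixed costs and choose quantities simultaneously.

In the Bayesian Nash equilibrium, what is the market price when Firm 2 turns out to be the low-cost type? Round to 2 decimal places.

28.17

Firm 2 with cost c maximizes (70 − (1/2)(q₁+q₂) − c)·q₂, giving q₂(c) = (70 − c − (1/2)q₁).
E[c₂] = 2/5·3 + 3/5·8 = 6
Firm 1's FOC against E[q₂] yields q₁ = (70 − 2·13 + E[c₂])/(3/2) = (70 − 26 + 6)/(3/2) = 33.3333.
q₂(low-cost) = 50.3333, so P = 70 − (1/2)·(33.3333 + 50.3333) = 28.1667.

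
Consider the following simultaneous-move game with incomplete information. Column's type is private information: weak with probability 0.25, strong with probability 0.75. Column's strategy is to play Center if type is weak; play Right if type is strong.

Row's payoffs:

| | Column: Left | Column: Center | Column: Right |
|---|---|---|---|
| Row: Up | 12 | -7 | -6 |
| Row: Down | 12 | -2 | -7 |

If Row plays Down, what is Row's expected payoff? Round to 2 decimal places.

E[Down] = 0.25·(-2) + 0.75·(-7) = (-0.5) + (-5.25) = -5.75

-5.75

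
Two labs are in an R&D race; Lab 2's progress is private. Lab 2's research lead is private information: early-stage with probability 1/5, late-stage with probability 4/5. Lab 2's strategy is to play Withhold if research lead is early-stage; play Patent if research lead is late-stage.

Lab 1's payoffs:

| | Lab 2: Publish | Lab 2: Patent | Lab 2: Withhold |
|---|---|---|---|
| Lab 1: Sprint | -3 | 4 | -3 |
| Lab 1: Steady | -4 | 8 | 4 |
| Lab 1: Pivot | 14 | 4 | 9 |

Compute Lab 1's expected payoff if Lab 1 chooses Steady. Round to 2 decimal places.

Take the expectation over Lab 2's research lead, weighting each type's action by its prior probability.
E[Steady] = 1/5·4 + 4/5·8 = 4/5 + 32/5 = 36/5

7.20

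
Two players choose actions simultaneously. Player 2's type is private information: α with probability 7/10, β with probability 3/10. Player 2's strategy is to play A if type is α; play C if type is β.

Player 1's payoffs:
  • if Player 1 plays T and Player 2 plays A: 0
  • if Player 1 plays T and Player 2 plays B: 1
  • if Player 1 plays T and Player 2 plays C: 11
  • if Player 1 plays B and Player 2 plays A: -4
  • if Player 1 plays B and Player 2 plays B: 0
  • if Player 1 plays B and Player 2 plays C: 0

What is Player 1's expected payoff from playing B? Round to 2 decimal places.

Take the expectation over Player 2's type, weighting each type's action by its prior probability.
E[B] = 7/10·(-4) + 3/10·0 = (-14/5) + 0 = -14/5

-2.80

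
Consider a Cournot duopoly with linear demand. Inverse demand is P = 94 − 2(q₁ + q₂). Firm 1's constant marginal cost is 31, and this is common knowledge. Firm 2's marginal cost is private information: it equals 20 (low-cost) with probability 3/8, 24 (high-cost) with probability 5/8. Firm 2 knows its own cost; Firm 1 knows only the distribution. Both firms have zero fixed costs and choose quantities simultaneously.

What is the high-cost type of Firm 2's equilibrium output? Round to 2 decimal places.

12.96

Type-c best response for Firm 2: q₂(c) = (94 − c)/4 − q₁/2.
Firm 1 maximizes expected profit; its first-order condition is 94 − 4q₁ − 2E[q₂] − 31 = 0.
Substituting E[q₂] and solving: E[c₂] = 22.5, so q₁ = (94 − 2·31 + 22.5)/6 = 9.08333.
q₂(high-cost) = (94 − 24 − 2·9.08333)/4 = 12.9583.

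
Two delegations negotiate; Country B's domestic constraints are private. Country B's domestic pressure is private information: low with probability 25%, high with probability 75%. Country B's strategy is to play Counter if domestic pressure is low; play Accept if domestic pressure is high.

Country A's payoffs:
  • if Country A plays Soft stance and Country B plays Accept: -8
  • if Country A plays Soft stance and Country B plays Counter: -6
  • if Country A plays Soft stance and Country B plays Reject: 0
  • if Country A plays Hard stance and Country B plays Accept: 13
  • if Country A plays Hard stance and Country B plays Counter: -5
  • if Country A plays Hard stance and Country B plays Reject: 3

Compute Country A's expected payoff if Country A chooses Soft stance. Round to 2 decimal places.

-7.50

Take the expectation over Country B's domestic pressure, weighting each type's action by its prior probability.
E[Soft stance] = 0.25·(-6) + 0.75·(-8) = (-1.5) + (-6) = -7.5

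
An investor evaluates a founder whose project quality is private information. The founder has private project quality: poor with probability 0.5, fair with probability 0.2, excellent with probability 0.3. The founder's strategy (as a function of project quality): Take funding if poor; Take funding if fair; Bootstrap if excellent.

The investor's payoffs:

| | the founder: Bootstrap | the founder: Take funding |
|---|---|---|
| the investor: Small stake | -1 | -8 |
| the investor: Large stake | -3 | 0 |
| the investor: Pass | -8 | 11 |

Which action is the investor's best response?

E[Small stake] = 0.5·(-8) + 0.2·(-8) + 0.3·(-1) = -5.9
E[Large stake] = 0.5·(0) + 0.2·(0) + 0.3·(-3) = -0.9
E[Pass] = 0.5·(11) + 0.2·(11) + 0.3·(-8) = 5.3
Best response: Pass (5.3 is the largest).

Pass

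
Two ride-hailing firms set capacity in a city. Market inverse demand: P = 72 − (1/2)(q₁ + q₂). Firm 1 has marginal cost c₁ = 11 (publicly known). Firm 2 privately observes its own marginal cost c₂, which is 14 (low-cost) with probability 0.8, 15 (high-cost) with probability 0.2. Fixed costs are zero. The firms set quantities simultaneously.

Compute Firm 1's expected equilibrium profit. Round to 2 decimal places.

Type-c best response for Firm 2: q₂(c) = (72 − c) − q₁/2.
Firm 1 maximizes expected profit; its first-order condition is 72 − q₁ − (1/2)E[q₂] − 11 = 0.
Substituting E[q₂] and solving: E[c₂] = 14.2, so q₁ = (72 − 2·11 + 14.2)/(3/2) = 42.8.
E[P] = 72 − (1/2)·(q₁ + E[q₂]) = 32.4; Firm 1's expected profit = (E[P] − 11)·q₁ = (32.4 − 11)·42.8 = 915.92.

915.92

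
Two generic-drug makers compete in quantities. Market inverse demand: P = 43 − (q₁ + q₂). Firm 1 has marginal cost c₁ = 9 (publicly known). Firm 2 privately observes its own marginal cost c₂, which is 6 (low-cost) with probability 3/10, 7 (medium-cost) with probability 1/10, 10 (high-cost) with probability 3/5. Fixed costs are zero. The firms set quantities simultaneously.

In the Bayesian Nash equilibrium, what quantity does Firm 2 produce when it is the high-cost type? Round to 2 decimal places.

Type-c best response for Firm 2: q₂(c) = (43 − c)/2 − q₁/2.
Firm 1 maximizes expected profit; its first-order condition is 43 − 2q₁ − E[q₂] − 9 = 0.
Substituting E[q₂] and solving: E[c₂] = 8.5, so q₁ = (43 − 2·9 + 8.5)/3 = 11.1667.
q₂(high-cost) = (43 − 10 − 11.1667)/2 = 10.9167.

10.92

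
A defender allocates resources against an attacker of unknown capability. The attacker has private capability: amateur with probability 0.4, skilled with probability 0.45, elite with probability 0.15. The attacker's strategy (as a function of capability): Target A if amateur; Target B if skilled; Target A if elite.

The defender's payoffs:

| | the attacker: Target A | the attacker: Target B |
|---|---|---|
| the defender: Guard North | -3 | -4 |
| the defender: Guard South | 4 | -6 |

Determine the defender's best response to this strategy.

Guard South

E[Guard North] = 0.4·(-3) + 0.45·(-4) + 0.15·(-3) = -3.45
E[Guard South] = 0.4·(4) + 0.45·(-6) + 0.15·(4) = -0.5
Best response: Guard South (-0.5 is the largest).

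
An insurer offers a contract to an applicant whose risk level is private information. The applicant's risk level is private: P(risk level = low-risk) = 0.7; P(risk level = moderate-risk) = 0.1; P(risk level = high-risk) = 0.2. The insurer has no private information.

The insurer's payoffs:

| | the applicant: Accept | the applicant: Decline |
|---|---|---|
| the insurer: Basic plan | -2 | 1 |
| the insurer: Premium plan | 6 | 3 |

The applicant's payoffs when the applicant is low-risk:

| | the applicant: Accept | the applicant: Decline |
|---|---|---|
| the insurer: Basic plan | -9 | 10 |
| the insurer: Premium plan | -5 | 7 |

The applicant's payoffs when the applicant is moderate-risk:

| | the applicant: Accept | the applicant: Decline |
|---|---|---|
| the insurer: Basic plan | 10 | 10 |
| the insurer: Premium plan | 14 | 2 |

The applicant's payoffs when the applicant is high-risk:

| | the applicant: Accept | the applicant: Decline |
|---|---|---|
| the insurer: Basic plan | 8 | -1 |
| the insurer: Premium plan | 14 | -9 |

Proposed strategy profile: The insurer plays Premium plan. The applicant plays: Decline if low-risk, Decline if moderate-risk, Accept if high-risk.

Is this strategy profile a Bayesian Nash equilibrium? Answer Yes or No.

No

The insurer plays Premium plan: E[Premium plan] = 0.7·(3) + 0.1·(3) + 0.2·(6) = 3.6; E[Basic plan] = 0.4. Best-responding. ✓
The applicant (risk level low-risk), facing Premium plan: Accept gives -5, Decline gives 7. Proposed Decline is best. ✓
The applicant (risk level moderate-risk), facing Premium plan: Accept gives 14, Decline gives 2. Proposed Decline is not best — profitable deviation exists. ✗
The applicant (risk level high-risk), facing Premium plan: Accept gives 14, Decline gives -9. Proposed Accept is best. ✓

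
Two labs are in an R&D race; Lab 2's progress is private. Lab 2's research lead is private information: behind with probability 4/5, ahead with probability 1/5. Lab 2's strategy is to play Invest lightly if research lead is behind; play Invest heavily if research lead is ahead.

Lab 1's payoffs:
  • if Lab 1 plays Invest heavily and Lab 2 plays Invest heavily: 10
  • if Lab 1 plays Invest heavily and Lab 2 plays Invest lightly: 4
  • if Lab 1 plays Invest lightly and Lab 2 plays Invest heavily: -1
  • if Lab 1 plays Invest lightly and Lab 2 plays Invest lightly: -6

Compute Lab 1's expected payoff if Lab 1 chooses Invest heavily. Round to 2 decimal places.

E[Invest heavily] = 4/5·4 + 1/5·10 = 16/5 + 2 = 26/5

5.20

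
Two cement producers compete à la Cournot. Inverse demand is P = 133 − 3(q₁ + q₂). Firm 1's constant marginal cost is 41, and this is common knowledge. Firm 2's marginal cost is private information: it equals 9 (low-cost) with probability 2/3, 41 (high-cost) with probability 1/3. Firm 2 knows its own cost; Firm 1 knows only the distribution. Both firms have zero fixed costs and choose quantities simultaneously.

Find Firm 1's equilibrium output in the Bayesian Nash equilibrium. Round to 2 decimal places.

Type-c best response for Firm 2: q₂(c) = (133 − c)/6 − q₁/2.
Firm 1 maximizes expected profit; its first-order condition is 133 − 6q₁ − 3E[q₂] − 41 = 0.
Substituting E[q₂] and solving: E[c₂] = 19.6667, so q₁ = (133 − 2·41 + 19.6667)/9 = 7.85185.

7.85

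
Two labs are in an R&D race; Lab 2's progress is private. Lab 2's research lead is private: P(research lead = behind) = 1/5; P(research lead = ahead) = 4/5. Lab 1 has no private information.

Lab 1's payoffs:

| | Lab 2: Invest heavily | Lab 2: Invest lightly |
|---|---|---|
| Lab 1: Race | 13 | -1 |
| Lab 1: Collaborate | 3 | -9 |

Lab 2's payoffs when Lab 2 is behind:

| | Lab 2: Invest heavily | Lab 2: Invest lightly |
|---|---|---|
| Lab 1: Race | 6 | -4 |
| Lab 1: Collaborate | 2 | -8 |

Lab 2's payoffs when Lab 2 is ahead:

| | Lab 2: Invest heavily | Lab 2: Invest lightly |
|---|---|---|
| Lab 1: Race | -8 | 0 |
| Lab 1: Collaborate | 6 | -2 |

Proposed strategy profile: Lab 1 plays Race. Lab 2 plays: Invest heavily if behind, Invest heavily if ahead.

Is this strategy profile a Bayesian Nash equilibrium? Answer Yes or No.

A profile is a BNE iff every type of every player is best-responding given beliefs about the other side.
Lab 1 plays Race: E[Race] = 1/5·(13) + 4/5·(13) = 13; E[Collaborate] = 3. Best-responding. ✓
Lab 2 (research lead behind), facing Race: Invest heavily gives 6, Invest lightly gives -4. Proposed Invest heavily is best. ✓
Lab 2 (research lead ahead), facing Race: Invest heavily gives -8, Invest lightly gives 0. Proposed Invest heavily is not best — profitable deviation exists. ✗

No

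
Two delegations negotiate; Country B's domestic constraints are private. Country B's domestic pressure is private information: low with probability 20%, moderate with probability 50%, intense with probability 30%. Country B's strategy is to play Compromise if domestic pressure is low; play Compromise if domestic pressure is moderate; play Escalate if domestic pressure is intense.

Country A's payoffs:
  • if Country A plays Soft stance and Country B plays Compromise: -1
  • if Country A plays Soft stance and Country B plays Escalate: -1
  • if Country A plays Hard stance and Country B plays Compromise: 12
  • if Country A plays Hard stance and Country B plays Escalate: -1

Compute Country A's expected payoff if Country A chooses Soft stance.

Take the expectation over Country B's domestic pressure, weighting each type's action by its prior probability.
E[Soft stance] = 0.2·(-1) + 0.5·(-1) + 0.3·(-1) = (-0.2) + (-0.5) + (-0.3) = -1

-1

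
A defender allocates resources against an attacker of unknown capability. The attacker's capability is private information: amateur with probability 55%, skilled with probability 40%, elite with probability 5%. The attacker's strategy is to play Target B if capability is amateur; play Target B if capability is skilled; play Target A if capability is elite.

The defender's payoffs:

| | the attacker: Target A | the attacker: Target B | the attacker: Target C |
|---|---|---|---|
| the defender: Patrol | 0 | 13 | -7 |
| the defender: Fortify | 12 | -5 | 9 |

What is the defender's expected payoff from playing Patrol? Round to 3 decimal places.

Take the expectation over the attacker's capability, weighting each type's action by its prior probability.
E[Patrol] = 0.55·13 + 0.4·13 + 0.05·0 = 7.15 + 5.2 + 0 = 12.35

12.350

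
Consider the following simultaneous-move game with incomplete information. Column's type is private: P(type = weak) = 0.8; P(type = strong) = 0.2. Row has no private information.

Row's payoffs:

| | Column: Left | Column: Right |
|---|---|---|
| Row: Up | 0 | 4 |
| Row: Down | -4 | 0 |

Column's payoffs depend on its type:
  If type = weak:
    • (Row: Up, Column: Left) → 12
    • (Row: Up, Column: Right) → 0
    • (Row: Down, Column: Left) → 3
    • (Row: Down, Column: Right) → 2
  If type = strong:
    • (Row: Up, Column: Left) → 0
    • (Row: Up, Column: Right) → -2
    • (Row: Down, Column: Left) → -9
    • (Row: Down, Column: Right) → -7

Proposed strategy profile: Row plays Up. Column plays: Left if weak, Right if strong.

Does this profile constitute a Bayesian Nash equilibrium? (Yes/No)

Row plays Up: E[Up] = 0.8·(0) + 0.2·(4) = 0.8; E[Down] = -3.2. Best-responding. ✓
Column (type weak), facing Up: Left gives 12, Right gives 0. Proposed Left is best. ✓
Column (type strong), facing Up: Left gives 0, Right gives -2. Proposed Right is not best — profitable deviation exists. ✗

No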